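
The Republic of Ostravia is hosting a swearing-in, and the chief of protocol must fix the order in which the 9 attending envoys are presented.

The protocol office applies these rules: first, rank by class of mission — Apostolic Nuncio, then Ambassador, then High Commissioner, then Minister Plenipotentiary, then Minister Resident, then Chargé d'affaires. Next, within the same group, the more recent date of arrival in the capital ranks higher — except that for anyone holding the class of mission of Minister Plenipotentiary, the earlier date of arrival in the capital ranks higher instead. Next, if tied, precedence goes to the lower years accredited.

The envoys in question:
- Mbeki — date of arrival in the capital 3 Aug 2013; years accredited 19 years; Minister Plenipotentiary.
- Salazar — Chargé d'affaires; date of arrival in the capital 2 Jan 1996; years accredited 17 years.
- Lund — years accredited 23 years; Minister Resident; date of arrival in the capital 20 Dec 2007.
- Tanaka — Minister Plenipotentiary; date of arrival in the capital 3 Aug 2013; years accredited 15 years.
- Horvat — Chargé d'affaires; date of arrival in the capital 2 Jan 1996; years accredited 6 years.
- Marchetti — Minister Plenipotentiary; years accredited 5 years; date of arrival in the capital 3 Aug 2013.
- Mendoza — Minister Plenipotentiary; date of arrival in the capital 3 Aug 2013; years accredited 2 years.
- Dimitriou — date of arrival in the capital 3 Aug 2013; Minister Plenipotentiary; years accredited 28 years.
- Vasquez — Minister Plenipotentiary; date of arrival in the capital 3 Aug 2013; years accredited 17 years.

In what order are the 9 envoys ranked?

By class of mission: Mendoza, Marchetti, Tanaka, Vasquez, Mbeki and Dimitriou (Minister Plenipotentiary); then Lund (Minister Resident); then Horvat and Salazar (Chargé d'affaires).
Mendoza, Marchetti, Tanaka, Vasquez, Mbeki and Dimitriou all have date of arrival in the capital 3 Aug 2013, so the next rule applies.
Among Mendoza, Marchetti, Tanaka, Vasquez, Mbeki and Dimitriou, by years accredited (lower first): Mendoza (2 years) before Marchetti (5 years) before Tanaka (15 years) before Vasquez (17 years) before Mbeki (19 years) before Dimitriou (28 years).
Horvat and Salazar both have date of arrival in the capital 2 Jan 1996, so the next rule applies.
Among Horvat and Salazar, by years accredited (lower first): Horvat (6 years) before Salazar (17 years).
Full order: Mendoza, Marchetti, Tanaka, Vasquez, Mbeki, Dimitriou, Lund, Horvat, Salazar.

Mendoza, Marchetti, Tanaka, Vasquez, Mbeki, Dimitriou, Lund, Horvat, Salazar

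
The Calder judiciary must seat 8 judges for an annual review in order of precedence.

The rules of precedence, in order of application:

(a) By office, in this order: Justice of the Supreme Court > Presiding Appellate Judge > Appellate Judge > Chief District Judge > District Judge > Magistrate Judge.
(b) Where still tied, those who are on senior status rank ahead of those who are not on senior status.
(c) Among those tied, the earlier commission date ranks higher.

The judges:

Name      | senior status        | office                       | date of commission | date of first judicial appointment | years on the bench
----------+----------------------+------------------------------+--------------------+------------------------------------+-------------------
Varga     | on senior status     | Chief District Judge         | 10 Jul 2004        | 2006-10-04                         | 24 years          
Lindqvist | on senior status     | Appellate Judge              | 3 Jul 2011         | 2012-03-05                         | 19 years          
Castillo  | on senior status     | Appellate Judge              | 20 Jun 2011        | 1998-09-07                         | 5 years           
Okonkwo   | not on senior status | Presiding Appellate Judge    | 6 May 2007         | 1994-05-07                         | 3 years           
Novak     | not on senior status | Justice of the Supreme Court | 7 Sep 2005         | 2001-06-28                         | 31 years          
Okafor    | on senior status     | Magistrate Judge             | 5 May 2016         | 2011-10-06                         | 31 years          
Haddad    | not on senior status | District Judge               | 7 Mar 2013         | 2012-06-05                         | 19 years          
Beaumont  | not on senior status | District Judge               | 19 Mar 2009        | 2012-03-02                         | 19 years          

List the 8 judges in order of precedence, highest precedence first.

By office: Novak (Justice of the Supreme Court); then Okonkwo (Presiding Appellate Judge); then Castillo and Lindqvist (Appellate Judge); then Varga (Chief District Judge); then Beaumont and Haddad (District Judge); then Okafor (Magistrate Judge).
Castillo and Lindqvist are each on senior status, so the next rule applies.
Among Castillo and Lindqvist, by date of commission (earlier first): Castillo (20 Jun 2011) before Lindqvist (3 Jul 2011).
Beaumont and Haddad are each not on senior status, so the next rule applies.
Among Beaumont and Haddad, by date of commission (earlier first): Beaumont (19 Mar 2009) before Haddad (7 Mar 2013).
Full order: Novak, Okonkwo, Castillo, Lindqvist, Varga, Beaumont, Haddad, Okafor.

Novak, Okonkwo, Castillo, Lindqvist, Varga, Beaumont, Haddad, Okafor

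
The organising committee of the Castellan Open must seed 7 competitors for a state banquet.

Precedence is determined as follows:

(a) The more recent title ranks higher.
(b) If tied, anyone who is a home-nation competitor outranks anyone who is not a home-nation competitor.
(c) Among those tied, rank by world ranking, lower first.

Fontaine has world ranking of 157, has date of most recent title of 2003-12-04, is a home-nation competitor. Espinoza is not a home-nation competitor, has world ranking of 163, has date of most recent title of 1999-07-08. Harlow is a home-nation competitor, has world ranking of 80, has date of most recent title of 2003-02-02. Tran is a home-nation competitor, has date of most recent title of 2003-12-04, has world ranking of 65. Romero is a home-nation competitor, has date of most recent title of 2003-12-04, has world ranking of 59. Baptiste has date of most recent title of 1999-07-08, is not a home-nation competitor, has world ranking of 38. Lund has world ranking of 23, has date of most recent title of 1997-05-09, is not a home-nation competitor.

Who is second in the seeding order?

Tran

By date of most recent title (later first): Romero, Tran and Fontaine (each 2003-12-04); then Harlow (2003-02-02); then Baptiste and Espinoza (both 1999-07-08); then Lund (1997-05-09).
Romero, Tran and Fontaine are each a home-nation competitor, so the next rule applies.
Among Romero, Tran and Fontaine, by world ranking (lower first): Romero (59) before Tran (65) before Fontaine (157).
Baptiste and Espinoza are each not a home-nation competitor, so the next rule applies.
Among Baptiste and Espinoza, by world ranking (lower first): Baptiste (38) before Espinoza (163).
Order: Romero, Tran, Fontaine, Harlow, Baptiste, Espinoza, Lund.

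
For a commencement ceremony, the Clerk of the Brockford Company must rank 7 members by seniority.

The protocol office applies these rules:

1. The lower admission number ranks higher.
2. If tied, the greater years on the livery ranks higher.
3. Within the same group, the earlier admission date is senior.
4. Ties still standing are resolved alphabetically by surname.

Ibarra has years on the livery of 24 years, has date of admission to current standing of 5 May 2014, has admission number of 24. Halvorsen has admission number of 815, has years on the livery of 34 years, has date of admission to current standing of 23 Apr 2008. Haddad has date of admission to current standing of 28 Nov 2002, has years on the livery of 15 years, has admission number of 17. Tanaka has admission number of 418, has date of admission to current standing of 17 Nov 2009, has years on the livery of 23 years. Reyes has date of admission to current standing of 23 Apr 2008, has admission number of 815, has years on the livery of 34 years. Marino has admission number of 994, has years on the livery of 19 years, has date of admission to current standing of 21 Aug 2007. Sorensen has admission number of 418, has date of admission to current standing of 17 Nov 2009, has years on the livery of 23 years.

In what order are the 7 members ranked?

Haddad, Ibarra, Sorensen, Tanaka, Halvorsen, Reyes, Marino

By admission number (lower first): Haddad (17); then Ibarra (24); then Sorensen and Tanaka (both 418); then Halvorsen and Reyes (both 815); then Marino (994).
Sorensen and Tanaka both have years on the livery 23 years, so the next rule applies.
Sorensen and Tanaka both have date of admission to current standing 17 Nov 2009, so the next rule applies.
Among Sorensen and Tanaka, alphabetically by surname: Sorensen before Tanaka.
Halvorsen and Reyes both have years on the livery 34 years, so the next rule applies.
Halvorsen and Reyes both have date of admission to current standing 23 Apr 2008, so the next rule applies.
Among Halvorsen and Reyes, alphabetically by surname: Halvorsen before Reyes.
Full order: Haddad, Ibarra, Sorensen, Tanaka, Halvorsen, Reyes, Marino.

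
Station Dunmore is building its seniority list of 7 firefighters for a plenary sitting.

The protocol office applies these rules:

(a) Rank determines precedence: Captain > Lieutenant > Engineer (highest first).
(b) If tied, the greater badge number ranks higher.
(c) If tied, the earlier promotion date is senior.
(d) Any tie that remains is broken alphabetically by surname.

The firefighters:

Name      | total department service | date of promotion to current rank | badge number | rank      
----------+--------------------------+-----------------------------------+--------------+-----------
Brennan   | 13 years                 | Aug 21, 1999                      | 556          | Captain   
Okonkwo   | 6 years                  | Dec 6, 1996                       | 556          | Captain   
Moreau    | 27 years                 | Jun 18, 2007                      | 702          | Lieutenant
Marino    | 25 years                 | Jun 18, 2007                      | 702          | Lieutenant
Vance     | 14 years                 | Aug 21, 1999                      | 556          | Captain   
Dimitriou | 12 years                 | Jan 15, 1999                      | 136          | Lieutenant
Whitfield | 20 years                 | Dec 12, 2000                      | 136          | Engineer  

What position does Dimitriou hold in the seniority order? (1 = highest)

6

By rank: Okonkwo, Brennan and Vance (Captain); then Marino, Moreau and Dimitriou (Lieutenant); then Whitfield (Engineer).
Okonkwo, Brennan and Vance all have badge number 556, so the next rule applies.
Among Okonkwo, Brennan and Vance, by date of promotion to current rank (earlier first): Okonkwo (Dec 6, 1996) before Brennan and Vance (Aug 21, 1999).
Among Brennan and Vance, alphabetically by surname: Brennan before Vance.
Among Marino, Moreau and Dimitriou, by badge number (higher first): Marino and Moreau (702) before Dimitriou (136).
Marino and Moreau both have date of promotion to current rank Jun 18, 2007, so the next rule applies.
Among Marino and Moreau, alphabetically by surname: Marino before Moreau.
Order: Okonkwo, Brennan, Vance, Marino, Moreau, Dimitriou, Whitfield. So position 6.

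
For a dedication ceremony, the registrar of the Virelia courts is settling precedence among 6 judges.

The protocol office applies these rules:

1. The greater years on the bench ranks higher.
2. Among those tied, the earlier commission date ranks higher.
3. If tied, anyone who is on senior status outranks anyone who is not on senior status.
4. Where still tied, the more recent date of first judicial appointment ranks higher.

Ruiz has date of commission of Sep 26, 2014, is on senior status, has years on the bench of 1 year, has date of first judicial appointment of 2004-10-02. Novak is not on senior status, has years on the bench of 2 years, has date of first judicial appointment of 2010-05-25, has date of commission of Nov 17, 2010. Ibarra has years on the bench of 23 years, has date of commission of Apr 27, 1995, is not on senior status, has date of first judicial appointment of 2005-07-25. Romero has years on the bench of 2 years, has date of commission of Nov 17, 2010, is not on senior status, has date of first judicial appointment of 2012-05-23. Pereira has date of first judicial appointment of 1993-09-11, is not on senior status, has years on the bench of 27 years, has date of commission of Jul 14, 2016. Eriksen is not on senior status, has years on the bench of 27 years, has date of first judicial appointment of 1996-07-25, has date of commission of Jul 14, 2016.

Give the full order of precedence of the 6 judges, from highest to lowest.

By years on the bench (higher first): Eriksen and Pereira (both 27 years); then Ibarra (23 years); then Romero and Novak (both 2 years); then Ruiz (1 year).
Eriksen and Pereira both have date of commission Jul 14, 2016, so the next rule applies.
Eriksen and Pereira are each not on senior status, so the next rule applies.
Among Eriksen and Pereira, by date of first judicial appointment (later first): Eriksen (1996-07-25) before Pereira (1993-09-11).
Romero and Novak both have date of commission Nov 17, 2010, so the next rule applies.
Romero and Novak are each not on senior status, so the next rule applies.
Among Romero and Novak, by date of first judicial appointment (later first): Romero (2012-05-23) before Novak (2010-05-25).
Full order: Eriksen, Pereira, Ibarra, Romero, Novak, Ruiz.

Eriksen, Pereira, Ibarra, Romero, Novak, Ruiz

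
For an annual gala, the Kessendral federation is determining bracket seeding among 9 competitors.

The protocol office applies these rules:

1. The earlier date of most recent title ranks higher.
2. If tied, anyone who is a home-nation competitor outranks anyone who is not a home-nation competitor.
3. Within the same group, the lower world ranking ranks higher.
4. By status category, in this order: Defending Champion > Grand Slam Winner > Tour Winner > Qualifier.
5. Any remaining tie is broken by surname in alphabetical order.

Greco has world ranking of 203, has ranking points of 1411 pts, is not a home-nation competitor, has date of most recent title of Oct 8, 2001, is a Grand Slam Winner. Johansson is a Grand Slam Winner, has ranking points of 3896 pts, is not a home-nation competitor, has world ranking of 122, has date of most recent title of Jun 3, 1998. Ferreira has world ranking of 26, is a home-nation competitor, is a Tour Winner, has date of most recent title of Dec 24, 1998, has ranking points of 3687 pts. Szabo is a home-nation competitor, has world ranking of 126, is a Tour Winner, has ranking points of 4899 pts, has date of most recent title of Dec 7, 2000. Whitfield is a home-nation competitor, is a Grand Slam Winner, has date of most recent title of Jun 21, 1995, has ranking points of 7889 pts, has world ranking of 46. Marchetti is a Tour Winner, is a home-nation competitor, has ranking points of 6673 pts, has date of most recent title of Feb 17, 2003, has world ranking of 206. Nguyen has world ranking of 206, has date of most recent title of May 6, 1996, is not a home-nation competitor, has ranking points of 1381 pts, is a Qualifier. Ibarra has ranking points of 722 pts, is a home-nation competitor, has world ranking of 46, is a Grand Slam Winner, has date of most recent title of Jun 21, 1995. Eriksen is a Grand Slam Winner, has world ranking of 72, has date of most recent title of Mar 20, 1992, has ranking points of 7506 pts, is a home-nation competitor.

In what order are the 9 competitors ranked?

By date of most recent title (earlier first): Eriksen (Mar 20, 1992); then Ibarra and Whitfield (both Jun 21, 1995); then Nguyen (May 6, 1996); then Johansson (Jun 3, 1998); then Ferreira (Dec 24, 1998); then Szabo (Dec 7, 2000); then Greco (Oct 8, 2001); then Marchetti (Feb 17, 2003).
Ibarra and Whitfield are each a home-nation competitor, so the next rule applies.
Ibarra and Whitfield both have world ranking 46, so the next rule applies.
Ibarra and Whitfield are each Grand Slam Winner, so the next rule applies.
Among Ibarra and Whitfield, alphabetically by surname: Ibarra before Whitfield.
Full order: Eriksen, Ibarra, Whitfield, Nguyen, Johansson, Ferreira, Szabo, Greco, Marchetti.

Eriksen, Ibarra, Whitfield, Nguyen, Johansson, Ferreira, Szabo, Greco, Marchetti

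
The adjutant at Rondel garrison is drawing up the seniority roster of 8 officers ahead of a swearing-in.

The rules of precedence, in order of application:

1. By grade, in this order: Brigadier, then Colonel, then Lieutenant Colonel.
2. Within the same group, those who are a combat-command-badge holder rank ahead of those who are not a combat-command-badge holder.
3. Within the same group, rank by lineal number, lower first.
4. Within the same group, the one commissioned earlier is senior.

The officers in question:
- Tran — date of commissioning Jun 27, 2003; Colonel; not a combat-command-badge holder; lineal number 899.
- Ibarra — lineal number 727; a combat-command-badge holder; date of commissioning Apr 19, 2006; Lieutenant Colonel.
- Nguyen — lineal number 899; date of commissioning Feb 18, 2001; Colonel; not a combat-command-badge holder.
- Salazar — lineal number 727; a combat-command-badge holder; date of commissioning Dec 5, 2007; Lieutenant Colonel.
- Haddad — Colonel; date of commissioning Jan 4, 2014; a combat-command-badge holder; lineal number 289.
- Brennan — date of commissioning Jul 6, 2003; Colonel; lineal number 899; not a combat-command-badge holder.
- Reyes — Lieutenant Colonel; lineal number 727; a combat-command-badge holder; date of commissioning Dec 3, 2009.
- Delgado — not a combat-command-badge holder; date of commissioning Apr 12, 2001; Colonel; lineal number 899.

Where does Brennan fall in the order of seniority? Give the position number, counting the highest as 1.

5

By grade: Haddad, Nguyen, Delgado, Tran and Brennan (Colonel); then Ibarra, Salazar and Reyes (Lieutenant Colonel).
Among Haddad, Nguyen, Delgado, Tran and Brennan, a combat-command-badge holder before not a combat-command-badge holder: Haddad (a combat-command-badge holder) before Nguyen, Delgado, Tran and Brennan (not a combat-command-badge holder).
Nguyen, Delgado, Tran and Brennan all have lineal number 899, so the next rule applies.
Among Nguyen, Delgado, Tran and Brennan, by date of commissioning (earlier first): Nguyen (Feb 18, 2001) before Delgado (Apr 12, 2001) before Tran (Jun 27, 2003) before Brennan (Jul 6, 2003).
Ibarra, Salazar and Reyes are each a combat-command-badge holder, so the next rule applies.
Ibarra, Salazar and Reyes all have lineal number 727, so the next rule applies.
Among Ibarra, Salazar and Reyes, by date of commissioning (earlier first): Ibarra (Apr 19, 2006) before Salazar (Dec 5, 2007) before Reyes (Dec 3, 2009).
Order: Haddad, Nguyen, Delgado, Tran, Brennan, Ibarra, Salazar, Reyes. So position 5.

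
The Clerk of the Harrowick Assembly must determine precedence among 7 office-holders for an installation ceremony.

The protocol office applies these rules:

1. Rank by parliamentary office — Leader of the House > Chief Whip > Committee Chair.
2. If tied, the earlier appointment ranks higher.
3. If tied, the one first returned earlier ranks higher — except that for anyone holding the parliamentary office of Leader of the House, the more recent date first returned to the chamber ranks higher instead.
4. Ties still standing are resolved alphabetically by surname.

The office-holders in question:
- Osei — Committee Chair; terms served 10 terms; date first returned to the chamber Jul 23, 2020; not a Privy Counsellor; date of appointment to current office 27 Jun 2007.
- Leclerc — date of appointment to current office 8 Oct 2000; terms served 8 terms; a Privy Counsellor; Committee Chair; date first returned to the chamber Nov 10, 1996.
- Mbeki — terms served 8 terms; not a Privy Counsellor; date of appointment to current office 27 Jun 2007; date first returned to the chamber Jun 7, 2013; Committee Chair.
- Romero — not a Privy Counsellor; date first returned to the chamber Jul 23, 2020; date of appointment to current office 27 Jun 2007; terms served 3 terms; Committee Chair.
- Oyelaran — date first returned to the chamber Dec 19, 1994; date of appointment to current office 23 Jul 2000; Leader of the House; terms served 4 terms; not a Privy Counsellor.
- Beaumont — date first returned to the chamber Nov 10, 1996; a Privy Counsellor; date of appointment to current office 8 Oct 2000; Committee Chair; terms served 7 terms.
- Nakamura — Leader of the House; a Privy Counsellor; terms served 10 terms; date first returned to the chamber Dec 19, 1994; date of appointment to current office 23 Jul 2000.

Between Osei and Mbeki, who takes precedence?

Mbeki

By parliamentary office: Nakamura and Oyelaran (Leader of the House); then Beaumont, Leclerc, Mbeki, Osei and Romero (Committee Chair).
Nakamura and Oyelaran both have date of appointment to current office 23 Jul 2000, so the next rule applies.
Nakamura and Oyelaran both have date first returned to the chamber Dec 19, 1994, so the next rule applies.
Among Nakamura and Oyelaran, alphabetically by surname: Nakamura before Oyelaran.
Among Beaumont, Leclerc, Mbeki, Osei and Romero, by date of appointment to current office (earlier first): Beaumont and Leclerc (8 Oct 2000) before Mbeki, Osei and Romero (27 Jun 2007).
Beaumont and Leclerc both have date first returned to the chamber Nov 10, 1996, so the next rule applies.
Among Beaumont and Leclerc, alphabetically by surname: Beaumont before Leclerc.
Among Mbeki, Osei and Romero, by date first returned to the chamber (earlier first): Mbeki (Jun 7, 2013) before Osei and Romero (Jul 23, 2020).
Among Osei and Romero, alphabetically by surname: Osei before Romero.
So Mbeki takes precedence.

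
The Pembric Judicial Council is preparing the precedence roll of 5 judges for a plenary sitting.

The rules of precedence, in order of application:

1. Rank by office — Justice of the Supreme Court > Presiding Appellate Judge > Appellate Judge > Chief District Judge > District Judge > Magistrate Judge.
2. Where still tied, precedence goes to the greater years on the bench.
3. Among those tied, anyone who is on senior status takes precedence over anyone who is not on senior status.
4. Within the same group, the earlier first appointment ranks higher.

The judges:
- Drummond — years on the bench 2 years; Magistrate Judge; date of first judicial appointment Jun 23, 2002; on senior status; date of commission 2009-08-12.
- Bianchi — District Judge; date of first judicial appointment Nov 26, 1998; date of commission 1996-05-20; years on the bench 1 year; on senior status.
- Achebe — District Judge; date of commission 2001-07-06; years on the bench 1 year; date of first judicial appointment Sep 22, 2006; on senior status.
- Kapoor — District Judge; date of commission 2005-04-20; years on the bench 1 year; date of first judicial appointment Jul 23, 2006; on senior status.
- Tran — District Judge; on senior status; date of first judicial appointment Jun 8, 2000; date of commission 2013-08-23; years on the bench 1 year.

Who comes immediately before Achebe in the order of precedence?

By office: Bianchi, Tran, Kapoor and Achebe (District Judge); then Drummond (Magistrate Judge).
Bianchi, Tran, Kapoor and Achebe all have years on the bench 1 year, so the next rule applies.
Bianchi, Tran, Kapoor and Achebe are each on senior status, so the next rule applies.
Among Bianchi, Tran, Kapoor and Achebe, by date of first judicial appointment (earlier first): Bianchi (Nov 26, 1998) before Tran (Jun 8, 2000) before Kapoor (Jul 23, 2006) before Achebe (Sep 22, 2006).
Order: Bianchi, Tran, Kapoor, Achebe, Drummond.

Kapoor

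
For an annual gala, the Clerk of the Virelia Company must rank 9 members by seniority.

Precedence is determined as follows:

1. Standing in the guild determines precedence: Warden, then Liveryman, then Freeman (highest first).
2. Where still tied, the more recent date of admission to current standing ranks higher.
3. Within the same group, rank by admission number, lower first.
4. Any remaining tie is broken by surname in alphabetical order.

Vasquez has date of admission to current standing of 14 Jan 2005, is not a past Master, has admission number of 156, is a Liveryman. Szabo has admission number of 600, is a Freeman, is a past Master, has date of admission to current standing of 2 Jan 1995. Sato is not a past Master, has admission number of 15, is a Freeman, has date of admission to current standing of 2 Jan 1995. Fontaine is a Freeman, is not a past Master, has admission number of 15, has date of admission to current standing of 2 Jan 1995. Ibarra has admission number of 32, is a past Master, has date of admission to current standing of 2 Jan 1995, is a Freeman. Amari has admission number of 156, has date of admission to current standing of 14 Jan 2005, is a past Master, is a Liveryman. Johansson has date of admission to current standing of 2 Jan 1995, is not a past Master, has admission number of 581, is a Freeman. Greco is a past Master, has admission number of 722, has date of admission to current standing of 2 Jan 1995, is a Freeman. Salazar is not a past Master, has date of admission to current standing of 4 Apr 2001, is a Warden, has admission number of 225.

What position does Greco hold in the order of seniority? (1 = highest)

9

By standing in the guild: Salazar (Warden); then Amari and Vasquez (Liveryman); then Fontaine, Sato, Ibarra, Johansson, Szabo and Greco (Freeman).
Amari and Vasquez both have date of admission to current standing 14 Jan 2005, so the next rule applies.
Amari and Vasquez both have admission number 156, so the next rule applies.
Among Amari and Vasquez, alphabetically by surname: Amari before Vasquez.
Fontaine, Sato, Ibarra, Johansson, Szabo and Greco all have date of admission to current standing 2 Jan 1995, so the next rule applies.
Among Fontaine, Sato, Ibarra, Johansson, Szabo and Greco, by admission number (lower first): Fontaine and Sato (15) before Ibarra (32) before Johansson (581) before Szabo (600) before Greco (722).
Among Fontaine and Sato, alphabetically by surname: Fontaine before Sato.
Order: Salazar, Amari, Vasquez, Fontaine, Sato, Ibarra, Johansson, Szabo, Greco. So position 9.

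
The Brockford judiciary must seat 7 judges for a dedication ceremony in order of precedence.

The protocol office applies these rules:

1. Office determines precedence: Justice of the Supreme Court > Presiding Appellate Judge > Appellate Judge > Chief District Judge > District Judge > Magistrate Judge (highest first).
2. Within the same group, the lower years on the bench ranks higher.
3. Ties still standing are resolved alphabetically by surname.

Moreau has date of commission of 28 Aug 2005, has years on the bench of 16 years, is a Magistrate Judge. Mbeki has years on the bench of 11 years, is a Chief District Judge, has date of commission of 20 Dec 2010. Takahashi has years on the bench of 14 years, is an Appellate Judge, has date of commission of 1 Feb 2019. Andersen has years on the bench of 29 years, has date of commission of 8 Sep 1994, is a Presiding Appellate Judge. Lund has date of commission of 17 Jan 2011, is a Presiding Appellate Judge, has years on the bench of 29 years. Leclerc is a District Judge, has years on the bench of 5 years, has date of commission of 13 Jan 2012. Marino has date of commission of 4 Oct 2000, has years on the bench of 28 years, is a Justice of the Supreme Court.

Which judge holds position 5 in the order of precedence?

Mbeki

By office: Marino (Justice of the Supreme Court); then Andersen and Lund (Presiding Appellate Judge); then Takahashi (Appellate Judge); then Mbeki (Chief District Judge); then Leclerc (District Judge); then Moreau (Magistrate Judge).
Andersen and Lund both have years on the bench 29 years, so the next rule applies.
Among Andersen and Lund, alphabetically by surname: Andersen before Lund.
Order: Marino, Andersen, Lund, Takahashi, Mbeki, Leclerc, Moreau.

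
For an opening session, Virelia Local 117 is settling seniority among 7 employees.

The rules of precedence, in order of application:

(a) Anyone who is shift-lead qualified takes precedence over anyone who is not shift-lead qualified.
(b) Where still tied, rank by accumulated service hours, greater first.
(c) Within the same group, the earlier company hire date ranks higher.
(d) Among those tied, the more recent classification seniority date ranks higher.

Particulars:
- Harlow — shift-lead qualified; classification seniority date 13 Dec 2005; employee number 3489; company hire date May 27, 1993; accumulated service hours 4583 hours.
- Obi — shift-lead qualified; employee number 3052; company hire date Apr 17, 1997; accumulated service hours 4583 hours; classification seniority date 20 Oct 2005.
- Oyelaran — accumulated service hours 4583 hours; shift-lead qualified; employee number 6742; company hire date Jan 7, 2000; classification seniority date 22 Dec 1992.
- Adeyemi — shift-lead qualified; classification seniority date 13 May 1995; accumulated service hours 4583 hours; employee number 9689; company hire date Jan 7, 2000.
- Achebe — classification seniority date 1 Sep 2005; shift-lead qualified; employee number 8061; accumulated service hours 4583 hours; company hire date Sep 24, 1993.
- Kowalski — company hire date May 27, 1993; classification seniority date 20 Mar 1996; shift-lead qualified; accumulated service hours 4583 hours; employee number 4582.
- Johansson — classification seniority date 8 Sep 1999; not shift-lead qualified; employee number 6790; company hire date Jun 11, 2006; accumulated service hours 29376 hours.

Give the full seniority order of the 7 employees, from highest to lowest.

By the first rule: Harlow, Kowalski, Achebe, Obi, Adeyemi and Oyelaran (each shift-lead qualified); then Johansson (not shift-lead qualified).
Harlow, Kowalski, Achebe, Obi, Adeyemi and Oyelaran all have accumulated service hours 4583 hours, so the next rule applies.
Among Harlow, Kowalski, Achebe, Obi, Adeyemi and Oyelaran, by company hire date (earlier first): Harlow and Kowalski (May 27, 1993) before Achebe (Sep 24, 1993) before Obi (Apr 17, 1997) before Adeyemi and Oyelaran (Jan 7, 2000).
Among Harlow and Kowalski, by classification seniority date (later first): Harlow (13 Dec 2005) before Kowalski (20 Mar 1996).
Among Adeyemi and Oyelaran, by classification seniority date (later first): Adeyemi (13 May 1995) before Oyelaran (22 Dec 1992).
Full order: Harlow, Kowalski, Achebe, Obi, Adeyemi, Oyelaran, Johansson.

Harlow, Kowalski, Achebe, Obi, Adeyemi, Oyelaran, Johansson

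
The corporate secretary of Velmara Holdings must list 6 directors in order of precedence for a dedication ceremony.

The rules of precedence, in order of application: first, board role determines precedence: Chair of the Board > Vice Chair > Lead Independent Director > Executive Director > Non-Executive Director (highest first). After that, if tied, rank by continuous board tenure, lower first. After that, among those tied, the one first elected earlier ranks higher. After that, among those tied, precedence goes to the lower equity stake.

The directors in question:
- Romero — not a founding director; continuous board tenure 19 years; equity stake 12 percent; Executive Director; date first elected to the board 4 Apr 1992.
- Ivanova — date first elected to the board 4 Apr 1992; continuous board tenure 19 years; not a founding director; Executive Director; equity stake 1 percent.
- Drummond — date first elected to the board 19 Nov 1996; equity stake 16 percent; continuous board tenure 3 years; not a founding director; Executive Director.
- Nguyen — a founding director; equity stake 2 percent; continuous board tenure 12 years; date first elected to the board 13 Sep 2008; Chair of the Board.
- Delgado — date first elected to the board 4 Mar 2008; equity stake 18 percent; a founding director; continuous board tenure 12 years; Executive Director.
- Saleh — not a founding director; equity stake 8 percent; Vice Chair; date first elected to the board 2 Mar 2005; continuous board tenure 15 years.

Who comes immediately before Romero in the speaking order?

Ivanova

By board role: Nguyen (Chair of the Board); then Saleh (Vice Chair); then Drummond, Delgado, Ivanova and Romero (Executive Director).
Among Drummond, Delgado, Ivanova and Romero, by continuous board tenure (lower first): Drummond (3 years) before Delgado (12 years) before Ivanova and Romero (19 years).
Ivanova and Romero both have date first elected to the board 4 Apr 1992, so the next rule applies.
Among Ivanova and Romero, by equity stake (lower first): Ivanova (1 percent) before Romero (12 percent).
Order: Nguyen, Saleh, Drummond, Delgado, Ivanova, Romero.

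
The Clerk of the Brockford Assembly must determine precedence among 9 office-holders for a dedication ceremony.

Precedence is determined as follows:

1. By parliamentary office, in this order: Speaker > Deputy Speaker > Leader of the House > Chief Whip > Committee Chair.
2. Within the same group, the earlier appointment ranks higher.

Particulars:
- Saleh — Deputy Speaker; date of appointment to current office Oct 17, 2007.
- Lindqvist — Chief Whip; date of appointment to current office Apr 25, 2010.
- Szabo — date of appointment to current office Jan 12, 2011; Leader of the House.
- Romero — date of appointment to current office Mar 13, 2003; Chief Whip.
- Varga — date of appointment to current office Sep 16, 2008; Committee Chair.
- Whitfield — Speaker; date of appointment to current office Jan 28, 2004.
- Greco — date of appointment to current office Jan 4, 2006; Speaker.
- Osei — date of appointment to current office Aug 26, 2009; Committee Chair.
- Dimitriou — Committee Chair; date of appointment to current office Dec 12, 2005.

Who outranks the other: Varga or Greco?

Greco

By parliamentary office: Whitfield and Greco (Speaker); then Saleh (Deputy Speaker); then Szabo (Leader of the House); then Romero and Lindqvist (Chief Whip); then Dimitriou, Varga and Osei (Committee Chair).
Among Whitfield and Greco, by date of appointment to current office (earlier first): Whitfield (Jan 28, 2004) before Greco (Jan 4, 2006).
Among Romero and Lindqvist, by date of appointment to current office (earlier first): Romero (Mar 13, 2003) before Lindqvist (Apr 25, 2010).
Among Dimitriou, Varga and Osei, by date of appointment to current office (earlier first): Dimitriou (Dec 12, 2005) before Varga (Sep 16, 2008) before Osei (Aug 26, 2009).
So Greco takes precedence.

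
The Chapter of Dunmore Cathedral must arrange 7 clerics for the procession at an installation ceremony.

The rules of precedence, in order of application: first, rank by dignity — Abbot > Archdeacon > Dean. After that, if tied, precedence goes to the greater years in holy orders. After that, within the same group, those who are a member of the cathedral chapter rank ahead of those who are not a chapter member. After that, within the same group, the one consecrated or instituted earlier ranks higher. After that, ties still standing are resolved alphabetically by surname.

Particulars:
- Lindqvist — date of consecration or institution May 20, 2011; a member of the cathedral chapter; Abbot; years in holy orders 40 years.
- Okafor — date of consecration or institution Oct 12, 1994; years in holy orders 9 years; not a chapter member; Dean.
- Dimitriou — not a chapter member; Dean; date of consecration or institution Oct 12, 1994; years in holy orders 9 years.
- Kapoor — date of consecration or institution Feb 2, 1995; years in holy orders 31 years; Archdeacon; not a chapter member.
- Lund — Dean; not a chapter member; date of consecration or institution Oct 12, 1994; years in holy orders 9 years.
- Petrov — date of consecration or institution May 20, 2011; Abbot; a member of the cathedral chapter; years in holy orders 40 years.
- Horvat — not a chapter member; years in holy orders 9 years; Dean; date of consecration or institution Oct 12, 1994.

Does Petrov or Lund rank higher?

Petrov

By dignity: Lindqvist and Petrov (Abbot); then Kapoor (Archdeacon); then Dimitriou, Horvat, Lund and Okafor (Dean).
Lindqvist and Petrov both have years in holy orders 40 years, so the next rule applies.
Lindqvist and Petrov are each a member of the cathedral chapter, so the next rule applies.
Lindqvist and Petrov both have date of consecration or institution May 20, 2011, so the next rule applies.
Among Lindqvist and Petrov, alphabetically by surname: Lindqvist before Petrov.
Dimitriou, Horvat, Lund and Okafor all have years in holy orders 9 years, so the next rule applies.
Dimitriou, Horvat, Lund and Okafor are each not a chapter member, so the next rule applies.
Dimitriou, Horvat, Lund and Okafor all have date of consecration or institution Oct 12, 1994, so the next rule applies.
Among Dimitriou, Horvat, Lund and Okafor, alphabetically by surname: Dimitriou before Horvat before Lund before Okafor.
So Petrov takes precedence.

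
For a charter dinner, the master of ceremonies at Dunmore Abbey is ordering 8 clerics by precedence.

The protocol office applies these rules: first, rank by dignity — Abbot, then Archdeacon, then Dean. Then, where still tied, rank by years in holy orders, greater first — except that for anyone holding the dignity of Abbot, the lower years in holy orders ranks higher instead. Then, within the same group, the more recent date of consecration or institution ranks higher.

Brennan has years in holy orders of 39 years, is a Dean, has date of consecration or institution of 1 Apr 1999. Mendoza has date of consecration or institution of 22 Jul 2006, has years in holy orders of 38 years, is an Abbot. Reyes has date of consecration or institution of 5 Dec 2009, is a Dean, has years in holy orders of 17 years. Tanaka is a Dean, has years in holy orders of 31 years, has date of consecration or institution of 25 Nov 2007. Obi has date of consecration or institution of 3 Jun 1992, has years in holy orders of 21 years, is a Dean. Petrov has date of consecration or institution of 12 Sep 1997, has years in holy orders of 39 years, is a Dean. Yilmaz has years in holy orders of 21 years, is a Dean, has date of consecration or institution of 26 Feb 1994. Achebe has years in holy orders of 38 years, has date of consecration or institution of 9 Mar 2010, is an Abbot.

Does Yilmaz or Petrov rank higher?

Petrov

By dignity: Achebe and Mendoza (Abbot); then Brennan, Petrov, Tanaka, Yilmaz, Obi and Reyes (Dean).
Achebe and Mendoza both have years in holy orders 38 years, so the next rule applies.
Among Achebe and Mendoza, by date of consecration or institution (later first): Achebe (9 Mar 2010) before Mendoza (22 Jul 2006).
Among Brennan, Petrov, Tanaka, Yilmaz, Obi and Reyes, by years in holy orders (higher first): Brennan and Petrov (39 years) before Tanaka (31 years) before Yilmaz and Obi (21 years) before Reyes (17 years).
Among Brennan and Petrov, by date of consecration or institution (later first): Brennan (1 Apr 1999) before Petrov (12 Sep 1997).
Among Yilmaz and Obi, by date of consecration or institution (later first): Yilmaz (26 Feb 1994) before Obi (3 Jun 1992).
So Petrov takes precedence.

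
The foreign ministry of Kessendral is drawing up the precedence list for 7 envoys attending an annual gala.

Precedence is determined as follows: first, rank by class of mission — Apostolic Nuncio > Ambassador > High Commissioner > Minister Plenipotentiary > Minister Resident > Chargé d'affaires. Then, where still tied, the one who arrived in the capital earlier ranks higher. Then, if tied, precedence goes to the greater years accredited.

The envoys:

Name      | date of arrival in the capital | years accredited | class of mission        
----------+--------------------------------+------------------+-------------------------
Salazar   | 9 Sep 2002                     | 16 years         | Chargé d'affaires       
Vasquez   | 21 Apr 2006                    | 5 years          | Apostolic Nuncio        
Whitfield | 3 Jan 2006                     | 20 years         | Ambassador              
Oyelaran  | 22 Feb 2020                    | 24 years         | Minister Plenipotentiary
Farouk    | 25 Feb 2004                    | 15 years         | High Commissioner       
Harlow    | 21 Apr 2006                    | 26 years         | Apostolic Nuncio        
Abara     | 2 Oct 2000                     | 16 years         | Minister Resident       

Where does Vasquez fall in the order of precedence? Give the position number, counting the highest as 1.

By class of mission: Harlow and Vasquez (Apostolic Nuncio); then Whitfield (Ambassador); then Farouk (High Commissioner); then Oyelaran (Minister Plenipotentiary); then Abara (Minister Resident); then Salazar (Chargé d'affaires).
Harlow and Vasquez both have date of arrival in the capital 21 Apr 2006, so the next rule applies.
Among Harlow and Vasquez, by years accredited (higher first): Harlow (26 years) before Vasquez (5 years).
Order: Harlow, Vasquez, Whitfield, Farouk, Oyelaran, Abara, Salazar. So position 2.

2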